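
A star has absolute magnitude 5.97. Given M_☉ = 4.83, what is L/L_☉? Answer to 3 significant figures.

L/L_☉ ≈ 0.350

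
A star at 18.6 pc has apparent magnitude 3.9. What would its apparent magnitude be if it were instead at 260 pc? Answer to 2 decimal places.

Flux ∝ 1/d², so Δm = 5 log₁₀(d₂/d₁) = 5 log₁₀(260/18.6) = 5.727
m₂ = m₁ + Δm = 3.9 + (5.727) = 9.627

m ≈ 9.63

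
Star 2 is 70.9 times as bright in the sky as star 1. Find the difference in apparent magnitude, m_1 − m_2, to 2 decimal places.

m_1 − m_2 ≈ 4.63

Pogson: Δm = −2.5 log₁₀(ratio) = −2.5 log₁₀(70.9) = −2.5 × 1.8506 = -4.627
Star 2 is brighter so has the smaller magnitude: m_1 − m_2 is positive.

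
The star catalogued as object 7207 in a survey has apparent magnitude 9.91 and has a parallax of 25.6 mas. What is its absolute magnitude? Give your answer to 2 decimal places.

M ≈ 6.95

p = 25.6 mas = 0.0256″ → d = 1/p = 39.06 pc
5 log₁₀(d/10 pc) = 5 log₁₀(39.06) − 5 = 2.959
M = m − 5 log₁₀(d/10) = 9.91 − 2.959 = 6.951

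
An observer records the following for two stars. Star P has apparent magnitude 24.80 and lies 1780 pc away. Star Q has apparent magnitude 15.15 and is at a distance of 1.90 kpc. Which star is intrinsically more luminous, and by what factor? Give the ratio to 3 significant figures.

Star Q is more luminous, by a factor of 8250.

Star P: M = m − 5 log₁₀ d + 5 = 24.80 − 5·3.2504 + 5 = 13.548
Star Q: d = 1.90 kpc = 1900 pc
Star Q: M = m − 5 log₁₀ d + 5 = 15.15 − 5·3.2788 + 5 = 3.756
ΔM = M_P − M_Q = 13.548 − (3.756) = 9.792; smaller M is more luminous → Star Q.
L ratio = 10^(0.4 |ΔM|) = 10^3.917 = 8254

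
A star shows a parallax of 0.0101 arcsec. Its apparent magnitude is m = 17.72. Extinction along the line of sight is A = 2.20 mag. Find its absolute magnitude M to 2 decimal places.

M ≈ 10.54

d = 1/p = 1/0.0101″ = 99.01 pc
5 log₁₀(d/10 pc) = 5 log₁₀(99.01) − 5 = 4.978
M = m − 5 log₁₀(d/10) − A = 17.72 − 4.978 − 2.20 = 10.542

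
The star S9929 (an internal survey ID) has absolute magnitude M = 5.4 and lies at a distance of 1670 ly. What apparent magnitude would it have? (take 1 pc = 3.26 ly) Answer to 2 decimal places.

d = 1670 ly / 3.26 = 512.3 pc
m = M + 5 log₁₀ d − 5 = 5.4 + 5·2.7095 − 5 = 13.947

m ≈ 13.95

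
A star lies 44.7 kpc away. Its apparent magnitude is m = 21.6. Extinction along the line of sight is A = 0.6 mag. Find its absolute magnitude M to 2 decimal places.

d = 44.7 kpc = 44700 pc
5 log₁₀(d/10 pc) = 5 log₁₀(44700) − 5 = 18.252
M = m − 5 log₁₀(d/10) − A = 21.6 − 18.252 − 0.6 = 2.748

M ≈ 2.75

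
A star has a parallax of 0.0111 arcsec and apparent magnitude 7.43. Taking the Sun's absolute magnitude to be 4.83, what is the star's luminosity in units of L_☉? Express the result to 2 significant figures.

d = 1/p = 1/0.0111″ = 90.09 pc
M = m − 5 log₁₀ d + 5 = 7.43 − 5·1.9547 + 5 = 2.657
M − M_☉ = 2.657 − 4.83 = -2.173
L/L_☉ = 10^(−0.4 × -2.173) = 7.402

L/L_☉ ≈ 7.4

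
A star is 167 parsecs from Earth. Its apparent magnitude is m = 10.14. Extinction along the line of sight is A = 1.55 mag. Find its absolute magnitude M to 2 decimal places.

5 log₁₀(d/10 pc) = 5 log₁₀(167.0) − 5 = 6.114
M = m − 5 log₁₀(d/10) − A = 10.14 − 6.114 − 1.55 = 2.476

M ≈ 2.48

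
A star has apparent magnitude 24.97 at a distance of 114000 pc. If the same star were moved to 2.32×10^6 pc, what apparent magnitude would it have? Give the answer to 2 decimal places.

Flux ∝ 1/d², so Δm = 5 log₁₀(d₂/d₁) = 5 log₁₀(2.32×10^6/114000) = 6.543
m₂ = m₁ + Δm = 24.97 + (6.543) = 31.513

m ≈ 31.51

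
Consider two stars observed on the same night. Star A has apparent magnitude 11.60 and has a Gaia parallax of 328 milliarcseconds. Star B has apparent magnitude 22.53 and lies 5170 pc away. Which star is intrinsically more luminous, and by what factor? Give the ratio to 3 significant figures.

Star B is more luminous, by a factor of 122.

Star A: p = 328 mas = 0.328″ → d = 1/p = 3.049 pc
Star A: M = m − 5 log₁₀ d + 5 = 11.60 − 5·0.4841 + 5 = 14.179
Star B: M = m − 5 log₁₀ d + 5 = 22.53 − 5·3.7135 + 5 = 8.963
ΔM = M_A − M_B = 14.179 − (8.963) = 5.217; smaller M is more luminous → Star B.
L ratio = 10^(0.4 |ΔM|) = 10^2.087 = 122.1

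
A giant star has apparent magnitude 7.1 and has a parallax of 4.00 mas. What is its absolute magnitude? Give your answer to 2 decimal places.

p = 4.00 mas = 4.00×10^-3″ → d = 1/p = 250.0 pc
5 log₁₀(d/10 pc) = 5 log₁₀(250.0) − 5 = 6.990
M = m − 5 log₁₀(d/10) = 7.1 − 6.990 = 0.110

M ≈ 0.11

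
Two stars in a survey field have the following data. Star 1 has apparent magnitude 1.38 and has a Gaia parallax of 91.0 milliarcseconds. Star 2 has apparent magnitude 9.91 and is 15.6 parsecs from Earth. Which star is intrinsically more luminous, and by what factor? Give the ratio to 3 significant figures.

Star 1: p = 91.0 mas = 0.0910″ → d = 1/p = 10.99 pc
Star 1: M = m − 5 log₁₀ d + 5 = 1.38 − 5·1.0410 + 5 = 1.175
Star 2: M = m − 5 log₁₀ d + 5 = 9.91 − 5·1.1931 + 5 = 8.944
ΔM = M_1 − M_2 = 1.175 − (8.944) = -7.769; smaller M is more luminous → Star 1.
L ratio = 10^(0.4 |ΔM|) = 10^3.108 = 1281

Star 1 is more luminous, by a factor of 1280.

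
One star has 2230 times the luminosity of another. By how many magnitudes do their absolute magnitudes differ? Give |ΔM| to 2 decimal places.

|ΔM| ≈ 8.37

Pogson: ΔM = −2.5 log₁₀(ratio) = −2.5 log₁₀(2230) = −2.5 × 3.3483 = -8.371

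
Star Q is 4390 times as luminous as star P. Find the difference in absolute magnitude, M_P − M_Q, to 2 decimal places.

M_P − M_Q ≈ 9.11

Pogson: ΔM = −2.5 log₁₀(ratio) = −2.5 log₁₀(4390) = −2.5 × 3.6425 = -9.106
Star Q is brighter so has the smaller magnitude: M_P − M_Q is positive.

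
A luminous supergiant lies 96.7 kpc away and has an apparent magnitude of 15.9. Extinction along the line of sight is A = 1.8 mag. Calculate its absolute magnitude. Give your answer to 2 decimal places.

d = 96.7 kpc = 96700 pc
5 log₁₀(d/10 pc) = 5 log₁₀(96700) − 5 = 19.927
M = m − 5 log₁₀(d/10) − A = 15.9 − 19.927 − 1.8 = -5.827

M ≈ -5.83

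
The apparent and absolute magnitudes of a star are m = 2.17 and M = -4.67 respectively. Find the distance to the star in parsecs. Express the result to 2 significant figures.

Distance modulus: m − M = 2.17 − (-4.67) = 6.840
m − M = 5 log₁₀ d − 5
log₁₀ d = (m − M)/5 + 1 = 2.3680
d = 10^2.3680 = 233.3 pc

d ≈ 230 pc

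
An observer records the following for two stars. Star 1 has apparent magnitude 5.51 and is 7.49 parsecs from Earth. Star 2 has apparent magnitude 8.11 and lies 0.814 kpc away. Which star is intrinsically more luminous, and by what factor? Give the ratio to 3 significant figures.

Star 1: M = m − 5 log₁₀ d + 5 = 5.51 − 5·0.8745 + 5 = 6.138
Star 2: d = 0.814 kpc = 814.0 pc
Star 2: M = m − 5 log₁₀ d + 5 = 8.11 − 5·2.9106 + 5 = -1.443
ΔM = M_1 − M_2 = 6.138 − (-1.443) = 7.581; smaller M is more luminous → Star 2.
L ratio = 10^(0.4 |ΔM|) = 10^3.032 = 1077

Star 2 is more luminous, by a factor of 1080.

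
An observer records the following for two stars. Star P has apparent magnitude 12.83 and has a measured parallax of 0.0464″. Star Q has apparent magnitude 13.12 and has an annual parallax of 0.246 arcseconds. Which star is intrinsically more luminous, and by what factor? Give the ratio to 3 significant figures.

Star P is more luminous, by a factor of 36.7.

Star P: d = 1/p = 1/0.0464″ = 21.55 pc
Star P: M = m − 5 log₁₀ d + 5 = 12.83 − 5·1.3335 + 5 = 11.163
Star Q: d = 1/p = 1/0.246″ = 4.065 pc
Star Q: M = m − 5 log₁₀ d + 5 = 13.12 − 5·0.6091 + 5 = 15.075
ΔM = M_P − M_Q = 11.163 − (15.075) = -3.912; smaller M is more luminous → Star P.
L ratio = 10^(0.4 |ΔM|) = 10^1.565 = 36.71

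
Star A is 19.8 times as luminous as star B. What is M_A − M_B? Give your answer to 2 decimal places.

Pogson: ΔM = −2.5 log₁₀(ratio) = −2.5 log₁₀(19.8) = −2.5 × 1.2967 = -3.242
Star A is brighter, so it has the smaller magnitude: the difference is negative.

M_A − M_B ≈ -3.24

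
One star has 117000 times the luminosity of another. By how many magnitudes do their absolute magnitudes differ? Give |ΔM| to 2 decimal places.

Pogson: ΔM = −2.5 log₁₀(ratio) = −2.5 log₁₀(117000) = −2.5 × 5.0682 = -12.670

|ΔM| ≈ 12.67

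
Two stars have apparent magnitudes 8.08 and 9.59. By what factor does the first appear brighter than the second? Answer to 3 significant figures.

4.02

Magnitude difference = -1.51
Flux ratio = 10^(−0.4 Δm) = 10^(−0.4 × -1.51) = 10^0.604 = 4.018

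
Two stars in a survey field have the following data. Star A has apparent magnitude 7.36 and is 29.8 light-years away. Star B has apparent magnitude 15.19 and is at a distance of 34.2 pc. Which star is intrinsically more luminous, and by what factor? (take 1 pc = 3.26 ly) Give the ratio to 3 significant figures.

Star A is more luminous, by a factor of 96.8.

Star A: d = 29.8 ly / 3.26 = 9.141 pc
Star A: M = m − 5 log₁₀ d + 5 = 7.36 − 5·0.9610 + 5 = 7.555
Star B: M = m − 5 log₁₀ d + 5 = 15.19 − 5·1.5340 + 5 = 12.520
ΔM = M_A − M_B = 7.555 − (12.520) = -4.965; smaller M is more luminous → Star A.
L ratio = 10^(0.4 |ΔM|) = 10^1.986 = 96.82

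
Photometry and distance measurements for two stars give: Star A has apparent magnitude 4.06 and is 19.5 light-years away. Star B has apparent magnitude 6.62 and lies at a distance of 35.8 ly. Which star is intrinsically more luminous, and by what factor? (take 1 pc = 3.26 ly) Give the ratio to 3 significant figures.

Star A: d = 19.5 ly / 3.26 = 5.982 pc
Star A: M = m − 5 log₁₀ d + 5 = 4.06 − 5·0.7768 + 5 = 5.176
Star B: d = 35.8 ly / 3.26 = 10.98 pc
Star B: M = m − 5 log₁₀ d + 5 = 6.62 − 5·1.0407 + 5 = 6.417
ΔM = M_A − M_B = 5.176 − (6.417) = -1.241; smaller M is more luminous → Star A.
L ratio = 10^(0.4 |ΔM|) = 10^0.496 = 3.135

Star A is more luminous, by a factor of 3.14.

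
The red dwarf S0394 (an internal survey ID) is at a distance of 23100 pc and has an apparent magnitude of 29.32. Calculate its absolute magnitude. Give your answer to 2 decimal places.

M ≈ 12.50

5 log₁₀(d/10 pc) = 5 log₁₀(23100) − 5 = 16.818
M = m − 5 log₁₀(d/10) = 29.32 − 16.818 = 12.502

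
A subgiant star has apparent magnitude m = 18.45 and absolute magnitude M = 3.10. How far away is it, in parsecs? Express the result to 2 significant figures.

Distance modulus: m − M = 18.45 − (3.10) = 15.350
m − M = 5 log₁₀ d − 5
log₁₀ d = (m − M)/5 + 1 = 4.0700
d = 10^4.0700 = 11750 pc

d ≈ 12000 pc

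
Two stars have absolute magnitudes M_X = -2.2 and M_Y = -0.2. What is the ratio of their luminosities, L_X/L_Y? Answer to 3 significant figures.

ΔM = M_X − M_Y = -2.0
L_X/L_Y = 10^(−0.4 ΔM) = 10^0.800 = 6.310

L_X/L_Y ≈ 6.31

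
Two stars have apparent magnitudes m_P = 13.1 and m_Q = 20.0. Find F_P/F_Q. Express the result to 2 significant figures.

Δm = 13.1 − (20.0) = -6.9
Flux ratio = 10^(−0.4 Δm) = 10^(−0.4 × -6.9) = 10^2.760 = 575.4

F_P/F_Q ≈ 580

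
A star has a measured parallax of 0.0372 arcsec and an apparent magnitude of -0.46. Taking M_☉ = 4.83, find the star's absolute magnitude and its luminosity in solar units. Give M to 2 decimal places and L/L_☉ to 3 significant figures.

M ≈ -2.61; L/L_☉ ≈ 944

d = 1/p = 1/0.0372″ = 26.88 pc
M = m − 5 log₁₀ d + 5 = -0.46 − 5·1.4295 + 5 = -2.607
M − M_☉ = -2.607 − 4.83 = -7.437
L/L_☉ = 10^(−0.4 × -7.437) = 943.9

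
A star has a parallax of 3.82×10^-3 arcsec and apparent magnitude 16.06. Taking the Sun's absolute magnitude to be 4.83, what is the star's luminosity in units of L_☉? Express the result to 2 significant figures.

L/L_☉ ≈ 0.022

d = 1/p = 1/3.82×10^-3″ = 261.8 pc
M = m − 5 log₁₀ d + 5 = 16.06 − 5·2.4179 + 5 = 8.970
M − M_☉ = 8.970 − 4.83 = 4.140
L/L_☉ = 10^(−0.4 × 4.140) = 0.02207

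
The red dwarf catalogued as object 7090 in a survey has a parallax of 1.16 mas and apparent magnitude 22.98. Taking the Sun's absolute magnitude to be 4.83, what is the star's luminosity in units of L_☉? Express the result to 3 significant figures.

d = 1/p = 1000/1.16 mas = 862.1 pc
M = m − 5 log₁₀ d + 5 = 22.98 − 5·2.9355 + 5 = 13.302
M − M_☉ = 13.302 − 4.83 = 8.472
L/L_☉ = 10^(−0.4 × 8.472) = 4.084×10^-4

L/L_☉ ≈ 4.08×10^-4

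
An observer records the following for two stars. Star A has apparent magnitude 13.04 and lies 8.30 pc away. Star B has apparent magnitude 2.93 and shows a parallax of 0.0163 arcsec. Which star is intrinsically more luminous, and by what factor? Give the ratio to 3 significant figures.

Star A: M = m − 5 log₁₀ d + 5 = 13.04 − 5·0.9191 + 5 = 13.445
Star B: d = 1/p = 1/0.0163″ = 61.35 pc
Star B: M = m − 5 log₁₀ d + 5 = 2.93 − 5·1.7878 + 5 = -1.009
ΔM = M_A − M_B = 13.445 − (-1.009) = 14.454; smaller M is more luminous → Star B.
L ratio = 10^(0.4 |ΔM|) = 10^5.781 = 604600

Star B is more luminous, by a factor of 605000.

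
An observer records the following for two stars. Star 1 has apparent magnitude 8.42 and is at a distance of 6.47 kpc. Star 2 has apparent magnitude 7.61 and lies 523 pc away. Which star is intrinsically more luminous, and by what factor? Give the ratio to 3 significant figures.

Star 1 is more luminous, by a factor of 72.6.

Star 1: d = 6.47 kpc = 6470 pc
Star 1: M = m − 5 log₁₀ d + 5 = 8.42 − 5·3.8109 + 5 = -5.635
Star 2: M = m − 5 log₁₀ d + 5 = 7.61 − 5·2.7185 + 5 = -0.983
ΔM = M_1 − M_2 = -5.635 − (-0.983) = -4.652; smaller M is more luminous → Star 1.
L ratio = 10^(0.4 |ΔM|) = 10^1.861 = 72.58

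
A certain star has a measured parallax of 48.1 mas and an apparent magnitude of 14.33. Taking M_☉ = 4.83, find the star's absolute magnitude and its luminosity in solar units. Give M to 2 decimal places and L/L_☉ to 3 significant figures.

d = 1/p = 1000/48.1 mas = 20.79 pc
M = m − 5 log₁₀ d + 5 = 14.33 − 5·1.3179 + 5 = 12.741
M − M_☉ = 12.741 − 4.83 = 7.911
L/L_☉ = 10^(−0.4 × 7.911) = 6.850×10^-4

M ≈ 12.74; L/L_☉ ≈ 6.85×10^-4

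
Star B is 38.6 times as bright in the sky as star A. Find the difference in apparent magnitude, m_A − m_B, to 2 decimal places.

m_A − m_B ≈ 3.97

Pogson: Δm = −2.5 log₁₀(ratio) = −2.5 log₁₀(38.6) = −2.5 × 1.5866 = -3.966
Star B is brighter so has the smaller magnitude: m_A − m_B is positive.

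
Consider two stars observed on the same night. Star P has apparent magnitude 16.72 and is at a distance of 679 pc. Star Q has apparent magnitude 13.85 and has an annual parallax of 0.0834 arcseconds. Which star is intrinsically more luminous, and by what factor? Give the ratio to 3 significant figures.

Star P: M = m − 5 log₁₀ d + 5 = 16.72 − 5·2.8319 + 5 = 7.561
Star Q: d = 1/p = 1/0.0834″ = 11.99 pc
Star Q: M = m − 5 log₁₀ d + 5 = 13.85 − 5·1.0788 + 5 = 13.456
ΔM = M_P − M_Q = 7.561 − (13.456) = -5.895; smaller M is more luminous → Star P.
L ratio = 10^(0.4 |ΔM|) = 10^2.358 = 228.1

Star P is more luminous, by a factor of 228.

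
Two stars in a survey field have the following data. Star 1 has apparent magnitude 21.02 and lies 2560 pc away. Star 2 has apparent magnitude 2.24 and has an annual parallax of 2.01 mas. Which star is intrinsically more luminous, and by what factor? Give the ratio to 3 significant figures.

Star 1: M = m − 5 log₁₀ d + 5 = 21.02 − 5·3.4082 + 5 = 8.979
Star 2: p = 2.01 mas = 2.01×10^-3″ → d = 1/p = 497.5 pc
Star 2: M = m − 5 log₁₀ d + 5 = 2.24 − 5·2.6968 + 5 = -6.244
ΔM = M_1 − M_2 = 8.979 − (-6.244) = 15.223; smaller M is more luminous → Star 2.
L ratio = 10^(0.4 |ΔM|) = 10^6.089 = 1.228×10^6

Star 2 is more luminous, by a factor of 1.23×10^6.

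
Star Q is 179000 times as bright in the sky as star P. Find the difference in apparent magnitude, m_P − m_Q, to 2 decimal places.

m_P − m_Q ≈ 13.13

Pogson: Δm = −2.5 log₁₀(ratio) = −2.5 log₁₀(179000) = −2.5 × 5.2529 = -13.132
Star Q is brighter so has the smaller magnitude: m_P − m_Q is positive.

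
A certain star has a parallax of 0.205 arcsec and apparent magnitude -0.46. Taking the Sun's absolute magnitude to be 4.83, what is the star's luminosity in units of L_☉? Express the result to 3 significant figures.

d = 1/p = 1/0.205″ = 4.878 pc
M = m − 5 log₁₀ d + 5 = -0.46 − 5·0.6882 + 5 = 1.099
M − M_☉ = 1.099 − 4.83 = -3.731
L/L_☉ = 10^(−0.4 × -3.731) = 31.08

L/L_☉ ≈ 31.1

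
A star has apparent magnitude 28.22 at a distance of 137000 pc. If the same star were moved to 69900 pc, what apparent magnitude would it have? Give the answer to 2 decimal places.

Flux ∝ 1/d², so Δm = 5 log₁₀(d₂/d₁) = 5 log₁₀(69900/137000) = -1.461
m₂ = m₁ + Δm = 28.22 + (-1.461) = 26.759

m ≈ 26.76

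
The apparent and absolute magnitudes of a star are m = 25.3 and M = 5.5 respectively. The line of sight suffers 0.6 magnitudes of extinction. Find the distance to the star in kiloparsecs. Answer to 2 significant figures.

m − M = 5 log₁₀(d/10 pc) + A  ⇒  25.3 − (5.5) − 0.6 = 5 log₁₀(d/10)
19.200 = 5 log₁₀(d/10)
log₁₀ d = (m − M − A)/5 + 1 = 4.8400
d = 10^4.8400 = 69180 pc
= 69.18 kpc

d ≈ 69 kpc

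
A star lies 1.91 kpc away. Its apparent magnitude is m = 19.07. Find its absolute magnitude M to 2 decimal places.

M ≈ 7.66

d = 1.91 kpc = 1910 pc
5 log₁₀(d/10 pc) = 5 log₁₀(1910) − 5 = 11.405
M = m − 5 log₁₀(d/10) = 19.07 − 11.405 = 7.665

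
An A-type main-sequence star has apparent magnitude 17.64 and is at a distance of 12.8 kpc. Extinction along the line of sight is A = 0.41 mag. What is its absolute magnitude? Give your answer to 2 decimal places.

M ≈ 1.69

d = 12.8 kpc = 12800 pc
5 log₁₀(d/10 pc) = 5 log₁₀(12800) − 5 = 15.536
M = m − 5 log₁₀(d/10) − A = 17.64 − 15.536 − 0.41 = 1.694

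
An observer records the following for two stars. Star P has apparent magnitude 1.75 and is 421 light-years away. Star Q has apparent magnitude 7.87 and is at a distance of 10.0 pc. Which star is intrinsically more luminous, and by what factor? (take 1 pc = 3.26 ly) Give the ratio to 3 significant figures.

Star P is more luminous, by a factor of 46800.

Star P: d = 421 ly / 3.26 = 129.1 pc
Star P: M = m − 5 log₁₀ d + 5 = 1.75 − 5·2.1111 + 5 = -3.805
Star Q: M = m − 5 log₁₀ d + 5 = 7.87 − 5·1.0000 + 5 = 7.870
ΔM = M_P − M_Q = -3.805 − (7.870) = -11.675; smaller M is more luminous → Star P.
L ratio = 10^(0.4 |ΔM|) = 10^4.670 = 46790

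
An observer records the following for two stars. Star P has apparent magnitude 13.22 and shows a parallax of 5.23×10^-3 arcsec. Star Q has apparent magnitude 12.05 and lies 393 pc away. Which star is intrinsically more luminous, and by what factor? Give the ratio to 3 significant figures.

Star Q is more luminous, by a factor of 12.4.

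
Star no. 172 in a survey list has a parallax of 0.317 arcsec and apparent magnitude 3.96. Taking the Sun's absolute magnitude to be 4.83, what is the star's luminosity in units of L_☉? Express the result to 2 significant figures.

L/L_☉ ≈ 0.22

d = 1/p = 1/0.317″ = 3.155 pc
M = m − 5 log₁₀ d + 5 = 3.96 − 5·0.4989 + 5 = 6.465
M − M_☉ = 6.465 − 4.83 = 1.635
L/L_☉ = 10^(−0.4 × 1.635) = 0.2218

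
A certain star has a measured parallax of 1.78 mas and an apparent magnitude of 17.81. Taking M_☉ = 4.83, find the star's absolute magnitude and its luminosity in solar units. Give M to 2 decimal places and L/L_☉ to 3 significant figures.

M ≈ 9.06; L/L_☉ ≈ 0.0203

d = 1/p = 1000/1.78 mas = 561.8 pc
M = m − 5 log₁₀ d + 5 = 17.81 − 5·2.7496 + 5 = 9.062
M − M_☉ = 9.062 − 4.83 = 4.232
L/L_☉ = 10^(−0.4 × 4.232) = 0.02028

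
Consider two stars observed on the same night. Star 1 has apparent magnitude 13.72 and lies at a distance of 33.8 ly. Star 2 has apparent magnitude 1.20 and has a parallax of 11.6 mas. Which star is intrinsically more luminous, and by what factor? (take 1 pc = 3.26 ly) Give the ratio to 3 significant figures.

Star 2 is more luminous, by a factor of 7.04×10^6.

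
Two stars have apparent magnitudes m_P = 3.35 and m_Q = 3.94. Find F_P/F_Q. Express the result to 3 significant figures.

Magnitude difference = -0.59
Flux ratio = 10^(−0.4 Δm) = 10^(−0.4 × -0.59) = 10^0.236 = 1.722

F_P/F_Q ≈ 1.72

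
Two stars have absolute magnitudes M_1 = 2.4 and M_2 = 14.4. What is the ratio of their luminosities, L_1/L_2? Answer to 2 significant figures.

L_1/L_2 ≈ 63000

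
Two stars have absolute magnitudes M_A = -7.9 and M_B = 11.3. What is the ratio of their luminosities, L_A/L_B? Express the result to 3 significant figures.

ΔM = M_A − M_B = -19.2
L_A/L_B = 10^(−0.4 ΔM) = 10^7.680 = 4.786×10^7

L_A/L_B ≈ 4.79×10^7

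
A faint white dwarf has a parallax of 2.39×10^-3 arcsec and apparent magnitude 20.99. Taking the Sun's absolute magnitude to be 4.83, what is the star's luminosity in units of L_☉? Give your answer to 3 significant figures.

L/L_☉ ≈ 6.01×10^-4

d = 1/p = 1/2.39×10^-3″ = 418.4 pc
M = m − 5 log₁₀ d + 5 = 20.99 − 5·2.6216 + 5 = 12.882
M − M_☉ = 12.882 − 4.83 = 8.052
L/L_☉ = 10^(−0.4 × 8.052) = 6.015×10^-4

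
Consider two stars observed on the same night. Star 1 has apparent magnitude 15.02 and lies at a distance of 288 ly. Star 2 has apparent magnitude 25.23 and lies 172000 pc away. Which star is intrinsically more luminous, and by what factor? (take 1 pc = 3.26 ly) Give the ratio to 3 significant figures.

Star 1: d = 288 ly / 3.26 = 88.34 pc
Star 1: M = m − 5 log₁₀ d + 5 = 15.02 − 5·1.9462 + 5 = 10.289
Star 2: M = m − 5 log₁₀ d + 5 = 25.23 − 5·5.2355 + 5 = 4.052
ΔM = M_1 − M_2 = 10.289 − (4.052) = 6.237; smaller M is more luminous → Star 2.
L ratio = 10^(0.4 |ΔM|) = 10^2.495 = 312.4

Star 2 is more luminous, by a factor of 312.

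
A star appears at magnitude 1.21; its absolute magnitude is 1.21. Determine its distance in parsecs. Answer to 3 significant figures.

μ = m − M = 0.000
m − M = 5 log₁₀ d − 5
log₁₀ d = (m − M)/5 + 1 = 1.0000
d = 10^1.0000 = 10.00 pc

d ≈ 10.0 pc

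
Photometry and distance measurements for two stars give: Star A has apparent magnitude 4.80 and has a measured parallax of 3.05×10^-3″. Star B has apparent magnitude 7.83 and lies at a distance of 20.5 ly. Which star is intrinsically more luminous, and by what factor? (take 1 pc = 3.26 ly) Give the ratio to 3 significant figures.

Star A is more luminous, by a factor of 44300.

Star A: d = 1/p = 1/3.05×10^-3″ = 327.9 pc
Star A: M = m − 5 log₁₀ d + 5 = 4.80 − 5·2.5157 + 5 = -2.779
Star B: d = 20.5 ly / 3.26 = 6.288 pc
Star B: M = m − 5 log₁₀ d + 5 = 7.83 − 5·0.7985 + 5 = 8.837
ΔM = M_A − M_B = -2.779 − (8.837) = -11.616; smaller M is more luminous → Star A.
L ratio = 10^(0.4 |ΔM|) = 10^4.646 = 44290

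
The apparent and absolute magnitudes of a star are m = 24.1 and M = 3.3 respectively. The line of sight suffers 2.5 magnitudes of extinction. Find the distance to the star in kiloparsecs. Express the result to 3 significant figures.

m − M = 5 log₁₀(d/10 pc) + A  ⇒  24.1 − (3.3) − 2.5 = 5 log₁₀(d/10)
18.300 = 5 log₁₀(d/10)
log₁₀ d = (m − M − A)/5 + 1 = 4.6600
d = 10^4.6600 = 45710 pc
= 45.71 kpc

d ≈ 45.7 kpc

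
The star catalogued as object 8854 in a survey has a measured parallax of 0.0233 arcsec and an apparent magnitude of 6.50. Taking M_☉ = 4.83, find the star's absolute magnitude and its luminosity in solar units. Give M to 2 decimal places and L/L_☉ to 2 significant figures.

M ≈ 3.34; L/L_☉ ≈ 4.0

d = 1/p = 1/0.0233″ = 42.92 pc
M = m − 5 log₁₀ d + 5 = 6.50 − 5·1.6326 + 5 = 3.337
M − M_☉ = 3.337 − 4.83 = -1.493
L/L_☉ = 10^(−0.4 × -1.493) = 3.956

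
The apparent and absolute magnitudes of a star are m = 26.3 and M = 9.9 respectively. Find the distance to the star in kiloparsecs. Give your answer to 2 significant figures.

d ≈ 19 kpc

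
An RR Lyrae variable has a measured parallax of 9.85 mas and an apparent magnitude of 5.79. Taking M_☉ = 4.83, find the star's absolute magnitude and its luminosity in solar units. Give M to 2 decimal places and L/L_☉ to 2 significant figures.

M ≈ 0.76; L/L_☉ ≈ 43

d = 1/p = 1000/9.85 mas = 101.5 pc
M = m − 5 log₁₀ d + 5 = 5.79 − 5·2.0066 + 5 = 0.757
M − M_☉ = 0.757 − 4.83 = -4.073
L/L_☉ = 10^(−0.4 × -4.073) = 42.57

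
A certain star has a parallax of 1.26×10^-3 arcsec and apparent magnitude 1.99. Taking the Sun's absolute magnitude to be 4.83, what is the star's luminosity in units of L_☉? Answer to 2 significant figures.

L/L_☉ ≈ 86000

d = 1/p = 1/1.26×10^-3″ = 793.7 pc
M = m − 5 log₁₀ d + 5 = 1.99 − 5·2.8996 + 5 = -7.508
M − M_☉ = -7.508 − 4.83 = -12.338
L/L_☉ = 10^(−0.4 × -12.338) = 86150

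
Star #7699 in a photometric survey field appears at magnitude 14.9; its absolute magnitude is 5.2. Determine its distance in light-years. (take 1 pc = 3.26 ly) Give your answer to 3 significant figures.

μ = m − M = 9.700
m − M = 5 log₁₀ d − 5
log₁₀ d = (m − M)/5 + 1 = 2.9400
d = 10^2.9400 = 871.0 pc
= 2839 ly

d ≈ 2840 ly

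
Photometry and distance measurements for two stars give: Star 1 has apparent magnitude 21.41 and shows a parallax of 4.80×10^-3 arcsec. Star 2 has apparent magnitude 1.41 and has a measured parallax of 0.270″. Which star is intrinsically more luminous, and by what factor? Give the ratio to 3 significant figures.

Star 2 is more luminous, by a factor of 31600.

Star 1: d = 1/p = 1/4.80×10^-3″ = 208.3 pc
Star 1: M = m − 5 log₁₀ d + 5 = 21.41 − 5·2.3188 + 5 = 14.816
Star 2: d = 1/p = 1/0.270″ = 3.704 pc
Star 2: M = m − 5 log₁₀ d + 5 = 1.41 − 5·0.5686 + 5 = 3.567
ΔM = M_1 − M_2 = 14.816 − (3.567) = 11.249; smaller M is more luminous → Star 2.
L ratio = 10^(0.4 |ΔM|) = 10^4.500 = 31600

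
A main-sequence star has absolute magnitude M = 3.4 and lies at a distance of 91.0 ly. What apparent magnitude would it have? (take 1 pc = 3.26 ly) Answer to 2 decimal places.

m ≈ 5.63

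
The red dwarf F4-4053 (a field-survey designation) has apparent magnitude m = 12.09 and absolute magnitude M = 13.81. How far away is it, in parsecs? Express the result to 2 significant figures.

d ≈ 4.5 pc

μ = m − M = -1.720
m − M = 5 log₁₀ d − 5
log₁₀ d = (m − M)/5 + 1 = 0.6560
d = 10^0.6560 = 4.529 pc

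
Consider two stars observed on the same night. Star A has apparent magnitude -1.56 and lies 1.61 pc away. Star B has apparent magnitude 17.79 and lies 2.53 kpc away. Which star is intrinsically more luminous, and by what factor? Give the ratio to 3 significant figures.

Star A: M = m − 5 log₁₀ d + 5 = -1.56 − 5·0.2068 + 5 = 2.406
Star B: d = 2.53 kpc = 2530 pc
Star B: M = m − 5 log₁₀ d + 5 = 17.79 − 5·3.4031 + 5 = 5.774
ΔM = M_A − M_B = 2.406 − (5.774) = -3.369; smaller M is more luminous → Star A.
L ratio = 10^(0.4 |ΔM|) = 10^1.347 = 22.25

Star A is more luminous, by a factor of 22.3.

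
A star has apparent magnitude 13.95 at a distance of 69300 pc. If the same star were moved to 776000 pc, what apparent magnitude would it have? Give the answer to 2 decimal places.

Flux ∝ 1/d², so Δm = 5 log₁₀(d₂/d₁) = 5 log₁₀(776000/69300) = 5.246
m₂ = m₁ + Δm = 13.95 + (5.246) = 19.196

m ≈ 19.20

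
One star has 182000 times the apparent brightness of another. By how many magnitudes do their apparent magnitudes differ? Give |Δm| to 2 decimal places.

Pogson: Δm = −2.5 log₁₀(ratio) = −2.5 log₁₀(182000) = −2.5 × 5.2601 = -13.150

|Δm| ≈ 13.15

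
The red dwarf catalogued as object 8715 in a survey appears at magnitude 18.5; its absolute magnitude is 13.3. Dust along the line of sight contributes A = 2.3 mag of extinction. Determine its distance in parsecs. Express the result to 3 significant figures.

d ≈ 38.0 pc

m − M = 5 log₁₀(d/10 pc) + A  ⇒  18.5 − (13.3) − 2.3 = 5 log₁₀(d/10)
2.900 = 5 log₁₀(d/10)
log₁₀ d = (m − M − A)/5 + 1 = 1.5800
d = 10^1.5800 = 38.02 pc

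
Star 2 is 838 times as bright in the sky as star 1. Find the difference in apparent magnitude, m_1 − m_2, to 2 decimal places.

m_1 − m_2 ≈ 7.31

Pogson: Δm = −2.5 log₁₀(ratio) = −2.5 log₁₀(838) = −2.5 × 2.9232 = -7.308
Star 2 is brighter so has the smaller magnitude: m_1 − m_2 is positive.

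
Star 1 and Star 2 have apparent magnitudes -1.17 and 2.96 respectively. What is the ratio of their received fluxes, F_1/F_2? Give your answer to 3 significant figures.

F_1/F_2 ≈ 44.9

Δm = -1.17 − (2.96) = -4.13
Flux ratio = 10^(−0.4 Δm) = 10^(−0.4 × -4.13) = 10^1.652 = 44.87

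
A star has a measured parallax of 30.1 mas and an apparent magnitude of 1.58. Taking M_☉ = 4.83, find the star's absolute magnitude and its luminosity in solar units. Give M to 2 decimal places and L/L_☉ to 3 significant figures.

d = 1/p = 1000/30.1 mas = 33.22 pc
M = m − 5 log₁₀ d + 5 = 1.58 − 5·1.5214 + 5 = -1.027
M − M_☉ = -1.027 − 4.83 = -5.857
L/L_☉ = 10^(−0.4 × -5.857) = 220.2

M ≈ -1.03; L/L_☉ ≈ 220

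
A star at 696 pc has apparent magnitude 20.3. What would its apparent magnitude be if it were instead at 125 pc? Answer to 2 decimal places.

m ≈ 16.57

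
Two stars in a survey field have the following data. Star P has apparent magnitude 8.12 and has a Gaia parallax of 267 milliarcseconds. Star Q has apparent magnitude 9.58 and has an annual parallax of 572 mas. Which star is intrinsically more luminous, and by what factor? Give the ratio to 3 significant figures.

Star P: p = 267 mas = 0.267″ → d = 1/p = 3.745 pc
Star P: M = m − 5 log₁₀ d + 5 = 8.12 − 5·0.5735 + 5 = 10.253
Star Q: p = 572 mas = 0.572″ → d = 1/p = 1.748 pc
Star Q: M = m − 5 log₁₀ d + 5 = 9.58 − 5·0.2426 + 5 = 13.367
ΔM = M_P − M_Q = 10.253 − (13.367) = -3.114; smaller M is more luminous → Star P.
L ratio = 10^(0.4 |ΔM|) = 10^1.246 = 17.61

Star P is more luminous, by a factor of 17.6.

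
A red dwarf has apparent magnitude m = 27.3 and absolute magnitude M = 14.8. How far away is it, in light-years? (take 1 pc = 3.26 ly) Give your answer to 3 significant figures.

Distance modulus: m − M = 27.3 − (14.8) = 12.500
m − M = 5 log₁₀ d − 5
log₁₀ d = (m − M)/5 + 1 = 3.5000
d = 10^3.5000 = 3162 pc
= 10310 ly

d ≈ 10300 ly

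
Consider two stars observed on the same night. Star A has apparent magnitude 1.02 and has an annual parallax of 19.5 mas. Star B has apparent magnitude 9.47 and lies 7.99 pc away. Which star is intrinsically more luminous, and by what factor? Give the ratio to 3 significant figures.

Star A: p = 19.5 mas = 0.0195″ → d = 1/p = 51.28 pc
Star A: M = m − 5 log₁₀ d + 5 = 1.02 − 5·1.7100 + 5 = -2.530
Star B: M = m − 5 log₁₀ d + 5 = 9.47 − 5·0.9025 + 5 = 9.957
ΔM = M_A − M_B = -2.530 − (9.957) = -12.487; smaller M is more luminous → Star A.
L ratio = 10^(0.4 |ΔM|) = 10^4.995 = 98820

Star A is more luminous, by a factor of 98800.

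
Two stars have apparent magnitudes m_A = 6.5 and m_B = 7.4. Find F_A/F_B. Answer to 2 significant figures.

Δm = 6.5 − (7.4) = -0.9
Flux ratio = 10^(−0.4 Δm) = 10^(−0.4 × -0.9) = 10^0.360 = 2.291

F_A/F_B ≈ 2.3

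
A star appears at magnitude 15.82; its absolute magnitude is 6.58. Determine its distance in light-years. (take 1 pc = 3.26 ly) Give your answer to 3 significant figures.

d ≈ 2300 ly

μ = m − M = 9.240
m − M = 5 log₁₀ d − 5
log₁₀ d = (m − M)/5 + 1 = 2.8480
d = 10^2.8480 = 704.7 pc
= 2297 ly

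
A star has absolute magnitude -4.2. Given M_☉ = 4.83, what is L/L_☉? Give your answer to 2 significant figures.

M − M_☉ = -4.2 − 4.83 = -9.030
L/L_☉ = 10^(−0.4 (M − M_☉)) = 10^3.612 = 4093

L/L_☉ ≈ 4100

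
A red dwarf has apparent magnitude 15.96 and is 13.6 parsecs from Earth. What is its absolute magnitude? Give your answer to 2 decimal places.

5 log₁₀(d/10 pc) = 5 log₁₀(13.60) − 5 = 0.668
M = m − 5 log₁₀(d/10) = 15.96 − 0.668 = 15.292

M ≈ 15.29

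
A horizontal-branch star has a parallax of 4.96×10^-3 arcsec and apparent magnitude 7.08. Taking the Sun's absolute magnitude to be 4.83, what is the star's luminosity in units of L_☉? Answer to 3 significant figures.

d = 1/p = 1/4.96×10^-3″ = 201.6 pc
M = m − 5 log₁₀ d + 5 = 7.08 − 5·2.3045 + 5 = 0.557
M − M_☉ = 0.557 − 4.83 = -4.273
L/L_☉ = 10^(−0.4 × -4.273) = 51.17

L/L_☉ ≈ 51.2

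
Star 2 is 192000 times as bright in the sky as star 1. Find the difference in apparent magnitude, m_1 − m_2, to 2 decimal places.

m_1 − m_2 ≈ 13.21

Pogson: Δm = −2.5 log₁₀(ratio) = −2.5 log₁₀(192000) = −2.5 × 5.2833 = -13.208
Star 2 is brighter so has the smaller magnitude: m_1 − m_2 is positive.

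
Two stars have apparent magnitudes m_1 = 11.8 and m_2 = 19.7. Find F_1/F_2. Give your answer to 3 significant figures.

F_1/F_2 ≈ 1450

Magnitude difference = -7.9
Flux ratio = 10^(−0.4 Δm) = 10^(−0.4 × -7.9) = 10^3.160 = 1445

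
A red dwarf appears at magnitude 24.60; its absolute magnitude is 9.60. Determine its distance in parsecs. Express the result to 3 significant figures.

Distance modulus: m − M = 24.60 − (9.60) = 15.000
m − M = 5 log₁₀ d − 5
log₁₀ d = (m − M)/5 + 1 = 4.0000
d = 10^4.0000 = 10000 pc

d ≈ 10000 pc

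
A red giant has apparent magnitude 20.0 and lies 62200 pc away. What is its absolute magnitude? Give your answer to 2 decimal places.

5 log₁₀(d/10 pc) = 5 log₁₀(62200) − 5 = 18.969
M = m − 5 log₁₀(d/10) = 20.0 − 18.969 = 1.031

M ≈ 1.03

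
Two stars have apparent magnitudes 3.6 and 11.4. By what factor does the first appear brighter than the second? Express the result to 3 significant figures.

Δm = 3.6 − (11.4) = -7.8
Flux ratio = 10^(−0.4 Δm) = 10^(−0.4 × -7.8) = 10^3.120 = 1318

1320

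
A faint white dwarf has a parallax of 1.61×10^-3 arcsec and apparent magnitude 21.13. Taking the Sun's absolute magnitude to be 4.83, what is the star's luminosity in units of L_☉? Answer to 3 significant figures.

d = 1/p = 1/1.61×10^-3″ = 621.1 pc
M = m − 5 log₁₀ d + 5 = 21.13 − 5·2.7932 + 5 = 12.164
M − M_☉ = 12.164 − 4.83 = 7.334
L/L_☉ = 10^(−0.4 × 7.334) = 1.165×10^-3

L/L_☉ ≈ 1.17×10^-3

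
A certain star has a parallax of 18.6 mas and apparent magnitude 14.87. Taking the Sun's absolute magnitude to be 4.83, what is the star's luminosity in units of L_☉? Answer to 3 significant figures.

L/L_☉ ≈ 2.79×10^-3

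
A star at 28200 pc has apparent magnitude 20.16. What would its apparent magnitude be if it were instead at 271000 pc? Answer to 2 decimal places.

m ≈ 25.07

Flux ∝ 1/d², so Δm = 5 log₁₀(d₂/d₁) = 5 log₁₀(271000/28200) = 4.914
m₂ = m₁ + Δm = 20.16 + (4.914) = 25.074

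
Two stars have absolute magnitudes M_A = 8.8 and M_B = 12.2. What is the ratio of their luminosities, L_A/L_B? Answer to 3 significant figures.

L_A/L_B ≈ 22.9

ΔM = M_A − M_B = -3.4
L_A/L_B = 10^(−0.4 ΔM) = 10^1.360 = 22.91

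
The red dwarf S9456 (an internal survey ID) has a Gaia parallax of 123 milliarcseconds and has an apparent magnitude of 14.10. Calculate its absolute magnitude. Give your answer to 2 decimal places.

M ≈ 14.55

p = 123 mas = 0.123″ → d = 1/p = 8.130 pc
5 log₁₀(d/10 pc) = 5 log₁₀(8.130) − 5 = -0.450
M = m − 5 log₁₀(d/10) = 14.10 + 0.450 = 14.550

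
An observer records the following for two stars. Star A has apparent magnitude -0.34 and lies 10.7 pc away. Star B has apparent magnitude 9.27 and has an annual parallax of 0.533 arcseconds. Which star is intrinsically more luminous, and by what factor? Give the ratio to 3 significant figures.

Star A is more luminous, by a factor of 227000.

Star A: M = m − 5 log₁₀ d + 5 = -0.34 − 5·1.0294 + 5 = -0.487
Star B: d = 1/p = 1/0.533″ = 1.876 pc
Star B: M = m − 5 log₁₀ d + 5 = 9.27 − 5·0.2733 + 5 = 12.904
ΔM = M_A − M_B = -0.487 − (12.904) = -13.391; smaller M is more luminous → Star A.
L ratio = 10^(0.4 |ΔM|) = 10^5.356 = 227100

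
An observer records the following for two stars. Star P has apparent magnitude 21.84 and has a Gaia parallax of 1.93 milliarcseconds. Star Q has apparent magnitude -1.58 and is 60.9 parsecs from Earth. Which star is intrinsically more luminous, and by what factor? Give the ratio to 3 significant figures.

Star P: p = 1.93 mas = 1.93×10^-3″ → d = 1/p = 518.1 pc
Star P: M = m − 5 log₁₀ d + 5 = 21.84 − 5·2.7144 + 5 = 13.268
Star Q: M = m − 5 log₁₀ d + 5 = -1.58 − 5·1.7846 + 5 = -5.503
ΔM = M_P − M_Q = 13.268 − (-5.503) = 18.771; smaller M is more luminous → Star Q.
L ratio = 10^(0.4 |ΔM|) = 10^7.508 = 3.224×10^7

Star Q is more luminous, by a factor of 3.22×10^7.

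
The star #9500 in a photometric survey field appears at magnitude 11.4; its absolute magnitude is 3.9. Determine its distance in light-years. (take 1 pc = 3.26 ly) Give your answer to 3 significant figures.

d ≈ 1030 ly

μ = m − M = 7.500
m − M = 5 log₁₀ d − 5
log₁₀ d = (m − M)/5 + 1 = 2.5000
d = 10^2.5000 = 316.2 pc
= 1031 ly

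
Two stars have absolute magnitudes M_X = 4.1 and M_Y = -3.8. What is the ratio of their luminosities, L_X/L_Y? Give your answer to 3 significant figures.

L_X/L_Y ≈ 6.92×10^-4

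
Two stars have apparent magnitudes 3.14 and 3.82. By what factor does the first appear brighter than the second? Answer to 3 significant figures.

Δm = 3.14 − (3.82) = -0.68
Flux ratio = 10^(−0.4 Δm) = 10^(−0.4 × -0.68) = 10^0.272 = 1.871

1.87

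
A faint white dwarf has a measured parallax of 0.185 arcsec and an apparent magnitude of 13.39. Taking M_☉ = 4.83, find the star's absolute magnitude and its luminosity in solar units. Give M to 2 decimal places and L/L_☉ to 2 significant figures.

M ≈ 14.73; L/L_☉ ≈ 1.1×10^-4

d = 1/p = 1/0.185″ = 5.405 pc
M = m − 5 log₁₀ d + 5 = 13.39 − 5·0.7328 + 5 = 14.726
M − M_☉ = 14.726 − 4.83 = 9.896
L/L_☉ = 10^(−0.4 × 9.896) = 1.101×10^-4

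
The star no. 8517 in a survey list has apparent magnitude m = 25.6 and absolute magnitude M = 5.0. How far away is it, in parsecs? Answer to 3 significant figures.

d ≈ 132000 pc

μ = m − M = 20.600
m − M = 5 log₁₀ d − 5
log₁₀ d = (m − M)/5 + 1 = 5.1200
d = 10^5.1200 = 131800 pc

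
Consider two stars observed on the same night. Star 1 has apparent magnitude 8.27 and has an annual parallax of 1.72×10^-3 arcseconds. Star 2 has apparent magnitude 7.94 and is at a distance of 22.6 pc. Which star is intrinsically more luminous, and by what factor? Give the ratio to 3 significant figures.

Star 1 is more luminous, by a factor of 488.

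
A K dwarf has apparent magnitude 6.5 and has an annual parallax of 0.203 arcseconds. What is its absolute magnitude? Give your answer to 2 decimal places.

d = 1/p = 1/0.203″ = 4.926 pc
5 log₁₀(d/10 pc) = 5 log₁₀(4.926) − 5 = -1.537
M = m − 5 log₁₀(d/10) = 6.5 + 1.537 = 8.037

M ≈ 8.04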